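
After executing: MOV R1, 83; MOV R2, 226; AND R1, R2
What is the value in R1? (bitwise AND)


Register state trace:
  MOV R1, 83  → R1 = 83 (0b01010011)
  MOV R2, 226  → R2 = 226 (0b11100010)
  AND R1, R2  → R1 = 83 AND 226 = 66 (0b01000010)
Final: R1 = 66

66


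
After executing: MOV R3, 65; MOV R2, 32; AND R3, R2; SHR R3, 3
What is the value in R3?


Register state trace:
  MOV R3, 65  → R3 = 65 (0b01000001)
  MOV R2, 32  → R2 = 32 (0b00100000)
  AND R3, R2  → R3 = 65 AND 32 = 0 (0b00000000)
  SHR R3, 3  → R3 = 0 >> 3 = 0
Final: R3 = 0

0


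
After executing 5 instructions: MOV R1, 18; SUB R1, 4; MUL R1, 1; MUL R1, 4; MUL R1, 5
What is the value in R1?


Register state trace:
  MOV R1, 18  → R1 = 18
  SUB R1, 4  → R1 = 18 - 4 = 14
  MUL R1, 1  → R1 = 14 * 1 = 14
  MUL R1, 4  → R1 = 14 * 4 = 56
  MUL R1, 5  → R1 = 56 * 5 = 280
Final: R1 = 280

280


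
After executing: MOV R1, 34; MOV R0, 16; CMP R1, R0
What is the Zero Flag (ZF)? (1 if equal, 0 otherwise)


Register state trace:
  MOV R1, 34  → R1 = 34
  MOV R0, 16  → R0 = 16
  CMP R1, R0  → computes 34 - 16 = 18
  Result is nonzero, so values are not equal
ZF = 0

0


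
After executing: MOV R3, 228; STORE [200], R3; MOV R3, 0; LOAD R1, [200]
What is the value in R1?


Register and memory trace:
  MOV R3, 228  → R3 = 228
  STORE [200], R3  → mem[200] = 228
  MOV R3, 0  → R3 = 0
  LOAD R1, [200]  → R1 = mem[200] = 228
Final: R1 = 228

228


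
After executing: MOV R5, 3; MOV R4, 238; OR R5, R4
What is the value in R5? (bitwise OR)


Register state trace:
  MOV R5, 3  → R5 = 3 (0b00000011)
  MOV R4, 238  → R4 = 238 (0b11101110)
  OR R5, R4   → R5 = 3 OR 238 = 239 (0b11101111)
Final: R5 = 239

239


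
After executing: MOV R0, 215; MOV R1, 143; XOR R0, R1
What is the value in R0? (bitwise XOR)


Register state trace:
  MOV R0, 215  → R0 = 215 (0b11010111)
  MOV R1, 143  → R1 = 143 (0b10001111)
  XOR R0, R1  → R0 = 215 XOR 143 = 88 (0b01011000)
Final: R0 = 88

88


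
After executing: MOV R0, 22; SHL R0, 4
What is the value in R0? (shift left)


Register state trace:
  MOV R0, 22  → R0 = 22
  SHL R0, 4  → R0 = 22 << 4 = 22 * 2^4 = 352
Final: R0 = 352

352


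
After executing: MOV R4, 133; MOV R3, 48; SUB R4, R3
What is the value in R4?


Register state trace:
  MOV R4, 133  → R4 = 133
  MOV R3, 48  → R3 = 48
  SUB R4, R3  → R4 = 133 - 48 = 85
Final: R4 = 85

85


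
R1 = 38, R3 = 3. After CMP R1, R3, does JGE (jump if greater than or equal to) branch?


Trace:
  R1 = 38, R3 = 3
  CMP R1, R3  → compares 38 vs 3
  JGE checks: is 38 greater than or equal to 3?
  38 > 3, so condition is true
Branch taken: Yes

Yes


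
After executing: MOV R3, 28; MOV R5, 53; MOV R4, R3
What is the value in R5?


Register state trace:
  MOV R3, 28  → R3 = 28
  MOV R5, 53  → R5 = 53
  MOV R4, R3  → R4 = 28
Final: R5 = 53

53


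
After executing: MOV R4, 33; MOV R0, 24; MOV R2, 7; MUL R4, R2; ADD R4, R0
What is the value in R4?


Register state trace:
  MOV R4, 33  → R4 = 33
  MOV R0, 24  → R0 = 24
  MOV R2, 7  → R2 = 7
  MUL R4, R2  → R4 = 33 * 7 = 231
  ADD R4, R0  → R4 = 231 + 24 = 255
Final: R4 = 255

255


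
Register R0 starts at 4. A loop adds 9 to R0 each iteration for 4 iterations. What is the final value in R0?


Starting value: R0 = 4
  Iter 1: R0 = 4 + 9 = 13
  Iter 2: R0 = 13 + 9 = 22
  Iter 3: R0 = 22 + 9 = 31
  Iter 4: R0 = 31 + 9 = 40
Final: R0 = 40

40


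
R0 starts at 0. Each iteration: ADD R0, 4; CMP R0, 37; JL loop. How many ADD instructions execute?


Loop trace (R0 starts at 0, target 37, step 4):
  ADD #1: R0 = 0 + 4 = 4  → 4 < 37, loop
  ADD #2: R0 = 4 + 4 = 8  → 8 < 37, loop
  ADD #3: R0 = 8 + 4 = 12  → 12 < 37, loop
  ADD #4: R0 = 12 + 4 = 16  → 16 < 37, loop
  ADD #5: R0 = 16 + 4 = 20  → 20 < 37, loop
  ADD #6: R0 = 20 + 4 = 24  → 24 < 37, loop
  ADD #7: R0 = 24 + 4 = 28  → 28 < 37, loop
  ADD #8: R0 = 28 + 4 = 32  → 32 < 37, loop
  ADD #9: R0 = 32 + 4 = 36  → 36 < 37, loop
  ADD #10: R0 = 36 + 4 = 40  → 40 >= 37, exit
Total ADD instructions: 10

10


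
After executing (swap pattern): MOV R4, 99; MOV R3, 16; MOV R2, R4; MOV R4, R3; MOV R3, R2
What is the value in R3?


Register state trace (swap pattern):
  MOV R4, 99  → R4 = 99
  MOV R3, 16  → R3 = 16
  MOV R2, R4  → R2 = 99  (save R4)
  MOV R4, R3  → R4 = 16  (R4 gets R3's value)
  MOV R3, R2  → R3 = 99  (R3 gets saved value)
Final: R3 = 99

99


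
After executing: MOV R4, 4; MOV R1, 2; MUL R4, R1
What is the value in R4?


Register state trace:
  MOV R4, 4  → R4 = 4
  MOV R1, 2  → R1 = 2
  MUL R4, R1  → R4 = 4 * 2 = 8
Final: R4 = 8

8


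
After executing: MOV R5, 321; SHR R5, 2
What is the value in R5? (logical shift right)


Register state trace:
  MOV R5, 321  → R5 = 321
  SHR R5, 2  → R5 = 321 >> 2 = 321 // 2^2 = 80
Final: R5 = 80

80


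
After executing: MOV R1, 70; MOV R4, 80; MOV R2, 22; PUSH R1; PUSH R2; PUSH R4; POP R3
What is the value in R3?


Stack trace (top is rightmost):
  MOV R1, 70  → R1 = 70
  MOV R4, 80  → R4 = 80
  MOV R2, 22  → R2 = 22
  PUSH R1  → stack: [70]
  PUSH R2  → stack: [70, 22]
  PUSH R4  → stack: [70, 22, 80]
  POP R3  → R3 = 80, stack: [70, 22]
Final: R3 = 80

80


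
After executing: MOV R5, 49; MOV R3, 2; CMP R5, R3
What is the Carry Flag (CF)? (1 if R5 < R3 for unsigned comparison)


Register state trace:
  MOV R5, 49  → R5 = 49
  MOV R3, 2  → R3 = 2
  CMP R5, R3  → unsigned 49 - 2: no borrow
  49 >= 2, so CF = 0
CF = 0

0


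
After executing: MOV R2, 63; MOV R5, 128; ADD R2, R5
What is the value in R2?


Register state trace:
  MOV R2, 63  → R2 = 63
  MOV R5, 128  → R5 = 128
  ADD R2, R5  → R2 = 63 + 128 = 191
Final: R2 = 191

191


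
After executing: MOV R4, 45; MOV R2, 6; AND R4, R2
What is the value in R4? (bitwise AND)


Register state trace:
  MOV R4, 45  → R4 = 45 (0b00101101)
  MOV R2, 6  → R2 = 6 (0b00000110)
  AND R4, R2  → R4 = 45 AND 6 = 4 (0b00000100)
Final: R4 = 4

4


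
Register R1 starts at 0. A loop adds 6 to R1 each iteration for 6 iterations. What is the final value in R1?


Starting value: R1 = 0
  Iter 1: R1 = 0 + 6 = 6
  Iter 2: R1 = 6 + 6 = 12
  Iter 3: R1 = 12 + 6 = 18
  Iter 4: R1 = 18 + 6 = 24
  Iter 5: R1 = 24 + 6 = 30
  Iter 6: R1 = 30 + 6 = 36
Final: R1 = 36

36


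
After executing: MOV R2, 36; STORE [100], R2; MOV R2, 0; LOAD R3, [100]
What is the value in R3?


Register and memory trace:
  MOV R2, 36  → R2 = 36
  STORE [100], R2  → mem[100] = 36
  MOV R2, 0  → R2 = 0
  LOAD R3, [100]  → R3 = mem[100] = 36
Final: R3 = 36

36


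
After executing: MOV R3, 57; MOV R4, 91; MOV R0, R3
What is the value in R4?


Register state trace:
  MOV R3, 57  → R3 = 57
  MOV R4, 91  → R4 = 91
  MOV R0, R3  → R0 = 57
Final: R4 = 91

91


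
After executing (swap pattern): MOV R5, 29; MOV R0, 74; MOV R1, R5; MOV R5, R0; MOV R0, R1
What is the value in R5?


Register state trace (swap pattern):
  MOV R5, 29  → R5 = 29
  MOV R0, 74  → R0 = 74
  MOV R1, R5  → R1 = 29  (save R5)
  MOV R5, R0  → R5 = 74  (R5 gets R0's value)
  MOV R0, R1  → R0 = 29  (R0 gets saved value)
Final: R5 = 74

74


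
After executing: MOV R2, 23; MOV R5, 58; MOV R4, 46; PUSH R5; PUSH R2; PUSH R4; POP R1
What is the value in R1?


Stack trace (top is rightmost):
  MOV R2, 23  → R2 = 23
  MOV R5, 58  → R5 = 58
  MOV R4, 46  → R4 = 46
  PUSH R5  → stack: [58]
  PUSH R2  → stack: [58, 23]
  PUSH R4  → stack: [58, 23, 46]
  POP R1  → R1 = 46, stack: [58, 23]
Final: R1 = 46

46


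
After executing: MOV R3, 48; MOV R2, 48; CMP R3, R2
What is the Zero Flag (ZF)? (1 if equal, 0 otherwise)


Register state trace:
  MOV R3, 48  → R3 = 48
  MOV R2, 48  → R2 = 48
  CMP R3, R2  → computes 48 - 48 = 0
  Result is zero, so values are equal
ZF = 1

1


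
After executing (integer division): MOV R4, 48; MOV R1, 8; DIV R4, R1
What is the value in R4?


Register state trace:
  MOV R4, 48  → R4 = 48
  MOV R1, 8  → R1 = 8
  DIV R4, R1  → R4 = 48 // 8 = 6
Final: R4 = 6

6


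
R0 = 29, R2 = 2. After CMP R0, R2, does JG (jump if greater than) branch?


Trace:
  R0 = 29, R2 = 2
  CMP R0, R2  → compares 29 vs 2
  JG checks: is 29 greater than 2?
  29 > 2, so condition is true
Branch taken: Yes

Yes


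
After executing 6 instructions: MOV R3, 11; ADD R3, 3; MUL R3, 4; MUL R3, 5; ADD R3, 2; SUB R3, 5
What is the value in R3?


Register state trace:
  MOV R3, 11  → R3 = 11
  ADD R3, 3  → R3 = 11 + 3 = 14
  MUL R3, 4  → R3 = 14 * 4 = 56
  MUL R3, 5  → R3 = 56 * 5 = 280
  ADD R3, 2  → R3 = 280 + 2 = 282
  SUB R3, 5  → R3 = 282 - 5 = 277
Final: R3 = 277

277


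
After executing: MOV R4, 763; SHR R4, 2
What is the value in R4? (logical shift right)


Register state trace:
  MOV R4, 763  → R4 = 763
  SHR R4, 2  → R4 = 763 >> 2 = 763 // 2^2 = 190
Final: R4 = 190

190


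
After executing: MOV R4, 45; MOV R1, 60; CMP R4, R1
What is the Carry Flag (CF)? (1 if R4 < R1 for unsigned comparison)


Register state trace:
  MOV R4, 45  → R4 = 45
  MOV R1, 60  → R1 = 60
  CMP R4, R1  → unsigned 45 - 60: borrow occurs
  45 < 60, so CF = 1
CF = 1

1


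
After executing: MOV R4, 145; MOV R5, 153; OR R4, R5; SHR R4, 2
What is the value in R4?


Register state trace:
  MOV R4, 145  → R4 = 145 (0b10010001)
  MOV R5, 153  → R5 = 153 (0b10011001)
  OR R4, R5  → R4 = 145 OR 153 = 153 (0b10011001)
  SHR R4, 2  → R4 = 153 >> 2 = 38
Final: R4 = 38

38


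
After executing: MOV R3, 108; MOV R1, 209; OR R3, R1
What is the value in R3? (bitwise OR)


Register state trace:
  MOV R3, 108  → R3 = 108 (0b01101100)
  MOV R1, 209  → R1 = 209 (0b11010001)
  OR R3, R1   → R3 = 108 OR 209 = 253 (0b11111101)
Final: R3 = 253

253


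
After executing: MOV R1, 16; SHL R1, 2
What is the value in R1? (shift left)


Register state trace:
  MOV R1, 16  → R1 = 16
  SHL R1, 2  → R1 = 16 << 2 = 16 * 2^2 = 64
Final: R1 = 64

64


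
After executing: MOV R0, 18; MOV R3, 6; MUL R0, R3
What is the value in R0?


Register state trace:
  MOV R0, 18  → R0 = 18
  MOV R3, 6  → R3 = 6
  MUL R0, R3  → R0 = 18 * 6 = 108
Final: R0 = 108

108


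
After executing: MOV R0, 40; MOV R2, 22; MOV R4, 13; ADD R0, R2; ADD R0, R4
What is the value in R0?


Register state trace:
  MOV R0, 40  → R0 = 40
  MOV R2, 22  → R2 = 22
  MOV R4, 13  → R4 = 13
  ADD R0, R2  → R0 = 40 + 22 = 62
  ADD R0, R4  → R0 = 62 + 13 = 75
Final: R0 = 75

75


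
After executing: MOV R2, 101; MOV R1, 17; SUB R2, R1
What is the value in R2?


Register state trace:
  MOV R2, 101  → R2 = 101
  MOV R1, 17  → R1 = 17
  SUB R2, R1  → R2 = 101 - 17 = 84
Final: R2 = 84

84


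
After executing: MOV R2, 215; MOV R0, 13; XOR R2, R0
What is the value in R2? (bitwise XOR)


Register state trace:
  MOV R2, 215  → R2 = 215 (0b11010111)
  MOV R0, 13  → R0 = 13 (0b00001101)
  XOR R2, R0  → R2 = 215 XOR 13 = 218 (0b11011010)
Final: R2 = 218

218


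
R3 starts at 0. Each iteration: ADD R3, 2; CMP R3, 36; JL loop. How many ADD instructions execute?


Loop trace (R3 starts at 0, target 36, step 2):
  ADD #1: R3 = 0 + 2 = 2  → 2 < 36, loop
  ADD #2: R3 = 2 + 2 = 4  → 4 < 36, loop
  ADD #3: R3 = 4 + 2 = 6  → 6 < 36, loop
  ADD #4: R3 = 6 + 2 = 8  → 8 < 36, loop
  ADD #5: R3 = 8 + 2 = 10  → 10 < 36, loop
  ADD #6: R3 = 10 + 2 = 12  → 12 < 36, loop
  ADD #7: R3 = 12 + 2 = 14  → 14 < 36, loop
  ADD #8: R3 = 14 + 2 = 16  → 16 < 36, loop
  ADD #9: R3 = 16 + 2 = 18  → 18 < 36, loop
  ADD #10: R3 = 18 + 2 = 20  → 20 < 36, loop
  ADD #11: R3 = 20 + 2 = 22  → 22 < 36, loop
  ADD #12: R3 = 22 + 2 = 24  → 24 < 36, loop
  ADD #13: R3 = 24 + 2 = 26  → 26 < 36, loop
  ADD #14: R3 = 26 + 2 = 28  → 28 < 36, loop
  ADD #15: R3 = 28 + 2 = 30  → 30 < 36, loop
  ADD #16: R3 = 30 + 2 = 32  → 32 < 36, loop
  ADD #17: R3 = 32 + 2 = 34  → 34 < 36, loop
  ADD #18: R3 = 34 + 2 = 36  → 36 >= 36, exit
Total ADD instructions: 18

18


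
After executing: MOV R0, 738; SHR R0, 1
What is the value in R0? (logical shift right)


Register state trace:
  MOV R0, 738  → R0 = 738
  SHR R0, 1  → R0 = 738 >> 1 = 738 // 2^1 = 369
Final: R0 = 369

369


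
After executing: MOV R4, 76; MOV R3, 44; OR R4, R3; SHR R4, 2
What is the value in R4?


Register state trace:
  MOV R4, 76  → R4 = 76 (0b01001100)
  MOV R3, 44  → R3 = 44 (0b00101100)
  OR R4, R3  → R4 = 76 OR 44 = 108 (0b01101100)
  SHR R4, 2  → R4 = 108 >> 2 = 27
Final: R4 = 27

27


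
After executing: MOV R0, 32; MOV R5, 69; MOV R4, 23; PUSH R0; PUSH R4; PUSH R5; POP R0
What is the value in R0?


Stack trace (top is rightmost):
  MOV R0, 32  → R0 = 32
  MOV R5, 69  → R5 = 69
  MOV R4, 23  → R4 = 23
  PUSH R0  → stack: [32]
  PUSH R4  → stack: [32, 23]
  PUSH R5  → stack: [32, 23, 69]
  POP R0  → R0 = 69, stack: [32, 23]
Final: R0 = 69

69


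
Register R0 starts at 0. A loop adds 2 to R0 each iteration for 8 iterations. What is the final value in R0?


Starting value: R0 = 0
  Iter 1: R0 = 0 + 2 = 2
  Iter 2: R0 = 2 + 2 = 4
  Iter 3: R0 = 4 + 2 = 6
  Iter 4: R0 = 6 + 2 = 8
  Iter 5: R0 = 8 + 2 = 10
  Iter 6: R0 = 10 + 2 = 12
  Iter 7: R0 = 12 + 2 = 14
  Iter 8: R0 = 14 + 2 = 16
Final: R0 = 16

16


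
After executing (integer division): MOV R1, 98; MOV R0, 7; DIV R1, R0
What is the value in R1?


Register state trace:
  MOV R1, 98  → R1 = 98
  MOV R0, 7  → R0 = 7
  DIV R1, R0  → R1 = 98 // 7 = 14
Final: R1 = 14

14


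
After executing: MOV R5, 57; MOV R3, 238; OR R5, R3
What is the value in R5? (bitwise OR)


Register state trace:
  MOV R5, 57  → R5 = 57 (0b00111001)
  MOV R3, 238  → R3 = 238 (0b11101110)
  OR R5, R3   → R5 = 57 OR 238 = 255 (0b11111111)
Final: R5 = 255

255


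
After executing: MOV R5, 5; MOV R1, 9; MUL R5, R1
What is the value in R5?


Register state trace:
  MOV R5, 5  → R5 = 5
  MOV R1, 9  → R1 = 9
  MUL R5, R1  → R5 = 5 * 9 = 45
Final: R5 = 45

45


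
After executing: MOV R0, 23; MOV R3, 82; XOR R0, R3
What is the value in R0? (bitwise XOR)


Register state trace:
  MOV R0, 23  → R0 = 23 (0b00010111)
  MOV R3, 82  → R3 = 82 (0b01010010)
  XOR R0, R3  → R0 = 23 XOR 82 = 69 (0b01000101)
Final: R0 = 69

69


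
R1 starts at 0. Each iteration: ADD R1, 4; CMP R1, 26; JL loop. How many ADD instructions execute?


Loop trace (R1 starts at 0, target 26, step 4):
  ADD #1: R1 = 0 + 4 = 4  → 4 < 26, loop
  ADD #2: R1 = 4 + 4 = 8  → 8 < 26, loop
  ADD #3: R1 = 8 + 4 = 12  → 12 < 26, loop
  ADD #4: R1 = 12 + 4 = 16  → 16 < 26, loop
  ADD #5: R1 = 16 + 4 = 20  → 20 < 26, loop
  ADD #6: R1 = 20 + 4 = 24  → 24 < 26, loop
  ADD #7: R1 = 24 + 4 = 28  → 28 >= 26, exit
Total ADD instructions: 7

7


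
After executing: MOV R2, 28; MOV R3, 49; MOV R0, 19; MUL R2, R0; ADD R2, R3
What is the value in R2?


Register state trace:
  MOV R2, 28  → R2 = 28
  MOV R3, 49  → R3 = 49
  MOV R0, 19  → R0 = 19
  MUL R2, R0  → R2 = 28 * 19 = 532
  ADD R2, R3  → R2 = 532 + 49 = 581
Final: R2 = 581

581


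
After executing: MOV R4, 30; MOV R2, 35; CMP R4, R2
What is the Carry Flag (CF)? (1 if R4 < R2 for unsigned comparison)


Register state trace:
  MOV R4, 30  → R4 = 30
  MOV R2, 35  → R2 = 35
  CMP R4, R2  → unsigned 30 - 35: borrow occurs
  30 < 35, so CF = 1
CF = 1

1


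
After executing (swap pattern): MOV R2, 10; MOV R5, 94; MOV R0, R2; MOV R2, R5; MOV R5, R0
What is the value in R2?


Register state trace (swap pattern):
  MOV R2, 10  → R2 = 10
  MOV R5, 94  → R5 = 94
  MOV R0, R2  → R0 = 10  (save R2)
  MOV R2, R5  → R2 = 94  (R2 gets R5's value)
  MOV R5, R0  → R5 = 10  (R5 gets saved value)
Final: R2 = 94

94


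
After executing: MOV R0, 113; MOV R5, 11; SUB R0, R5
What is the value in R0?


Register state trace:
  MOV R0, 113  → R0 = 113
  MOV R5, 11  → R5 = 11
  SUB R0, R5  → R0 = 113 - 11 = 102
Final: R0 = 102

102


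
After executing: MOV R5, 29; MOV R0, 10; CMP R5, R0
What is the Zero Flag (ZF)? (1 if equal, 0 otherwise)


Register state trace:
  MOV R5, 29  → R5 = 29
  MOV R0, 10  → R0 = 10
  CMP R5, R0  → computes 29 - 10 = 19
  Result is nonzero, so values are not equal
ZF = 0

0


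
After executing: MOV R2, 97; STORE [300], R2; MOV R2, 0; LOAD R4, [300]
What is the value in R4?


Register and memory trace:
  MOV R2, 97  → R2 = 97
  STORE [300], R2  → mem[300] = 97
  MOV R2, 0  → R2 = 0
  LOAD R4, [300]  → R4 = mem[300] = 97
Final: R4 = 97

97


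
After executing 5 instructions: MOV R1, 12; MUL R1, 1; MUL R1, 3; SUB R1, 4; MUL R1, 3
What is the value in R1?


Register state trace:
  MOV R1, 12  → R1 = 12
  MUL R1, 1  → R1 = 12 * 1 = 12
  MUL R1, 3  → R1 = 12 * 3 = 36
  SUB R1, 4  → R1 = 36 - 4 = 32
  MUL R1, 3  → R1 = 32 * 3 = 96
Final: R1 = 96

96


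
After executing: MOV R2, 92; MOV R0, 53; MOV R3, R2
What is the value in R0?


Register state trace:
  MOV R2, 92  → R2 = 92
  MOV R0, 53  → R0 = 53
  MOV R3, R2  → R3 = 92
Final: R0 = 53

53


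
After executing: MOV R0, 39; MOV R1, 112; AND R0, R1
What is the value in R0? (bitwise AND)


Register state trace:
  MOV R0, 39  → R0 = 39 (0b00100111)
  MOV R1, 112  → R1 = 112 (0b01110000)
  AND R0, R1  → R0 = 39 AND 112 = 32 (0b00100000)
Final: R0 = 32

32


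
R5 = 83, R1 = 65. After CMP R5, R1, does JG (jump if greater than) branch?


Trace:
  R5 = 83, R1 = 65
  CMP R5, R1  → compares 83 vs 65
  JG checks: is 83 greater than 65?
  83 > 65, so condition is true
Branch taken: Yes

Yes


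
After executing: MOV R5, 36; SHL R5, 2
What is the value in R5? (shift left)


Register state trace:
  MOV R5, 36  → R5 = 36
  SHL R5, 2  → R5 = 36 << 2 = 36 * 2^2 = 144
Final: R5 = 144

144


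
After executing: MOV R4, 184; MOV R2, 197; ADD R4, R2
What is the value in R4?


Register state trace:
  MOV R4, 184  → R4 = 184
  MOV R2, 197  → R2 = 197
  ADD R4, R2  → R4 = 184 + 197 = 381
Final: R4 = 381

381


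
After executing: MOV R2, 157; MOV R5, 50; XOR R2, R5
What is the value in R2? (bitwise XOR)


Register state trace:
  MOV R2, 157  → R2 = 157 (0b10011101)
  MOV R5, 50  → R5 = 50 (0b00110010)
  XOR R2, R5  → R2 = 157 XOR 50 = 175 (0b10101111)
Final: R2 = 175

175


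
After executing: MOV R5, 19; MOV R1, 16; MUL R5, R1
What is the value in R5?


Register state trace:
  MOV R5, 19  → R5 = 19
  MOV R1, 16  → R1 = 16
  MUL R5, R1  → R5 = 19 * 16 = 304
Final: R5 = 304

304


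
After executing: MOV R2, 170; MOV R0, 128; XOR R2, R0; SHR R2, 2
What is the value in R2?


Register state trace:
  MOV R2, 170  → R2 = 170 (0b10101010)
  MOV R0, 128  → R0 = 128 (0b10000000)
  XOR R2, R0  → R2 = 170 XOR 128 = 42 (0b00101010)
  SHR R2, 2  → R2 = 42 >> 2 = 10
Final: R2 = 10

10


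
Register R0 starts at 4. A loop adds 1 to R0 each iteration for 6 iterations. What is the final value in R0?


Starting value: R0 = 4
  Iter 1: R0 = 4 + 1 = 5
  Iter 2: R0 = 5 + 1 = 6
  Iter 3: R0 = 6 + 1 = 7
  Iter 4: R0 = 7 + 1 = 8
  Iter 5: R0 = 8 + 1 = 9
  Iter 6: R0 = 9 + 1 = 10
Final: R0 = 10

10


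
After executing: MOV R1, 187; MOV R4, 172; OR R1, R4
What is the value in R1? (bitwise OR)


Register state trace:
  MOV R1, 187  → R1 = 187 (0b10111011)
  MOV R4, 172  → R4 = 172 (0b10101100)
  OR R1, R4   → R1 = 187 OR 172 = 191 (0b10111111)
Final: R1 = 191

191


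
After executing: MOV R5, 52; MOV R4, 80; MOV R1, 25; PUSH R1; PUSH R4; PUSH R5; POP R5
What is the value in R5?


Stack trace (top is rightmost):
  MOV R5, 52  → R5 = 52
  MOV R4, 80  → R4 = 80
  MOV R1, 25  → R1 = 25
  PUSH R1  → stack: [25]
  PUSH R4  → stack: [25, 80]
  PUSH R5  → stack: [25, 80, 52]
  POP R5  → R5 = 52, stack: [25, 80]
Final: R5 = 52

52


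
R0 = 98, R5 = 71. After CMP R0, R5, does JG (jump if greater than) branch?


Trace:
  R0 = 98, R5 = 71
  CMP R0, R5  → compares 98 vs 71
  JG checks: is 98 greater than 71?
  98 > 71, so condition is true
Branch taken: Yes

Yes


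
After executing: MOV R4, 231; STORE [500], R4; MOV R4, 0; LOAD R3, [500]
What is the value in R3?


Register and memory trace:
  MOV R4, 231  → R4 = 231
  STORE [500], R4  → mem[500] = 231
  MOV R4, 0  → R4 = 0
  LOAD R3, [500]  → R3 = mem[500] = 231
Final: R3 = 231

231


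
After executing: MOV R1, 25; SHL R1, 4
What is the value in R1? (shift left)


Register state trace:
  MOV R1, 25  → R1 = 25
  SHL R1, 4  → R1 = 25 << 4 = 25 * 2^4 = 400
Final: R1 = 400

400


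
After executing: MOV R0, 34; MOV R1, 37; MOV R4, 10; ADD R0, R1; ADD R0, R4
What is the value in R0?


Register state trace:
  MOV R0, 34  → R0 = 34
  MOV R1, 37  → R1 = 37
  MOV R4, 10  → R4 = 10
  ADD R0, R1  → R0 = 34 + 37 = 71
  ADD R0, R4  → R0 = 71 + 10 = 81
Final: R0 = 81

81


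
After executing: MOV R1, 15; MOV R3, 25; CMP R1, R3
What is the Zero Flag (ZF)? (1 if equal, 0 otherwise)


Register state trace:
  MOV R1, 15  → R1 = 15
  MOV R3, 25  → R3 = 25
  CMP R1, R3  → computes 15 - 25 = -10
  Result is nonzero, so values are not equal
ZF = 0

0


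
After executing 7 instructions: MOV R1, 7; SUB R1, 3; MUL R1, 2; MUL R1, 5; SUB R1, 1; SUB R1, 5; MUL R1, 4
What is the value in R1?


Register state trace:
  MOV R1, 7  → R1 = 7
  SUB R1, 3  → R1 = 7 - 3 = 4
  MUL R1, 2  → R1 = 4 * 2 = 8
  MUL R1, 5  → R1 = 8 * 5 = 40
  SUB R1, 1  → R1 = 40 - 1 = 39
  SUB R1, 5  → R1 = 39 - 5 = 34
  MUL R1, 4  → R1 = 34 * 4 = 136
Final: R1 = 136

136


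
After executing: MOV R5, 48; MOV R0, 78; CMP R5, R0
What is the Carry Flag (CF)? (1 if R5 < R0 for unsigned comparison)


Register state trace:
  MOV R5, 48  → R5 = 48
  MOV R0, 78  → R0 = 78
  CMP R5, R0  → unsigned 48 - 78: borrow occurs
  48 < 78, so CF = 1
CF = 1

1


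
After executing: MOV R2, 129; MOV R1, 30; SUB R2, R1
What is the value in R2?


Register state trace:
  MOV R2, 129  → R2 = 129
  MOV R1, 30  → R1 = 30
  SUB R2, R1  → R2 = 129 - 30 = 99
Final: R2 = 99

99


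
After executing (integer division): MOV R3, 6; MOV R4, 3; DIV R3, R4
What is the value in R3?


Register state trace:
  MOV R3, 6  → R3 = 6
  MOV R4, 3  → R4 = 3
  DIV R3, R4  → R3 = 6 // 3 = 2
Final: R3 = 2

2


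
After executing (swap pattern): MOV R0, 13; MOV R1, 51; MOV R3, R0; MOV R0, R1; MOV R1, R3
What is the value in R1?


Register state trace (swap pattern):
  MOV R0, 13  → R0 = 13
  MOV R1, 51  → R1 = 51
  MOV R3, R0  → R3 = 13  (save R0)
  MOV R0, R1  → R0 = 51  (R0 gets R1's value)
  MOV R1, R3  → R1 = 13  (R1 gets saved value)
Final: R1 = 13

13


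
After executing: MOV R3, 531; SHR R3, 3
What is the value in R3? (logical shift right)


Register state trace:
  MOV R3, 531  → R3 = 531
  SHR R3, 3  → R3 = 531 >> 3 = 531 // 2^3 = 66
Final: R3 = 66

66


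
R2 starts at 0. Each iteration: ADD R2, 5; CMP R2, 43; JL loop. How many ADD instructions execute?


Loop trace (R2 starts at 0, target 43, step 5):
  ADD #1: R2 = 0 + 5 = 5  → 5 < 43, loop
  ADD #2: R2 = 5 + 5 = 10  → 10 < 43, loop
  ADD #3: R2 = 10 + 5 = 15  → 15 < 43, loop
  ADD #4: R2 = 15 + 5 = 20  → 20 < 43, loop
  ADD #5: R2 = 20 + 5 = 25  → 25 < 43, loop
  ADD #6: R2 = 25 + 5 = 30  → 30 < 43, loop
  ADD #7: R2 = 30 + 5 = 35  → 35 < 43, loop
  ADD #8: R2 = 35 + 5 = 40  → 40 < 43, loop
  ADD #9: R2 = 40 + 5 = 45  → 45 >= 43, exit
Total ADD instructions: 9

9


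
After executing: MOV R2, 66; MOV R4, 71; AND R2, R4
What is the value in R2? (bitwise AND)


Register state trace:
  MOV R2, 66  → R2 = 66 (0b01000010)
  MOV R4, 71  → R4 = 71 (0b01000111)
  AND R2, R4  → R2 = 66 AND 71 = 66 (0b01000010)
Final: R2 = 66

66


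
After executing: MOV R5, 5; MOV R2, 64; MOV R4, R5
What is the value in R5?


Register state trace:
  MOV R5, 5  → R5 = 5
  MOV R2, 64  → R2 = 64
  MOV R4, R5  → R4 = 5
Final: R5 = 5

5


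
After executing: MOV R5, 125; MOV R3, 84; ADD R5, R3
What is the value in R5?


Register state trace:
  MOV R5, 125  → R5 = 125
  MOV R3, 84  → R3 = 84
  ADD R5, R3  → R5 = 125 + 84 = 209
Final: R5 = 209

209


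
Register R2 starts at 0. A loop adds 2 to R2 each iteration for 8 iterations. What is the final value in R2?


Starting value: R2 = 0
  Iter 1: R2 = 0 + 2 = 2
  Iter 2: R2 = 2 + 2 = 4
  Iter 3: R2 = 4 + 2 = 6
  Iter 4: R2 = 6 + 2 = 8
  Iter 5: R2 = 8 + 2 = 10
  Iter 6: R2 = 10 + 2 = 12
  Iter 7: R2 = 12 + 2 = 14
  Iter 8: R2 = 14 + 2 = 16
Final: R2 = 16

16


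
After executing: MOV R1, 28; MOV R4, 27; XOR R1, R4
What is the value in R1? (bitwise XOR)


Register state trace:
  MOV R1, 28  → R1 = 28 (0b00011100)
  MOV R4, 27  → R4 = 27 (0b00011011)
  XOR R1, R4  → R1 = 28 XOR 27 = 7 (0b00000111)
Final: R1 = 7

7


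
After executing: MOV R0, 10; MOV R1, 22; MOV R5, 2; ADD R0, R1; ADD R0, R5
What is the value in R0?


Register state trace:
  MOV R0, 10  → R0 = 10
  MOV R1, 22  → R1 = 22
  MOV R5, 2  → R5 = 2
  ADD R0, R1  → R0 = 10 + 22 = 32
  ADD R0, R5  → R0 = 32 + 2 = 34
Final: R0 = 34

34


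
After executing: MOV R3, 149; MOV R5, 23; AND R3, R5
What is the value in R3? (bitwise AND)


Register state trace:
  MOV R3, 149  → R3 = 149 (0b10010101)
  MOV R5, 23  → R5 = 23 (0b00010111)
  AND R3, R5  → R3 = 149 AND 23 = 21 (0b00010101)
Final: R3 = 21

21


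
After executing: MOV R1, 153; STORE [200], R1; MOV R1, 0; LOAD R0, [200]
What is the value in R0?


Register and memory trace:
  MOV R1, 153  → R1 = 153
  STORE [200], R1  → mem[200] = 153
  MOV R1, 0  → R1 = 0
  LOAD R0, [200]  → R0 = mem[200] = 153
Final: R0 = 153

153


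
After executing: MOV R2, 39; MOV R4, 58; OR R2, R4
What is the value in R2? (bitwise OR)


Register state trace:
  MOV R2, 39  → R2 = 39 (0b00100111)
  MOV R4, 58  → R4 = 58 (0b00111010)
  OR R2, R4   → R2 = 39 OR 58 = 63 (0b00111111)
Final: R2 = 63

63


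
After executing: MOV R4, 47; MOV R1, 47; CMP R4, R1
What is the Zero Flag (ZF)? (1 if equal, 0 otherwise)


Register state trace:
  MOV R4, 47  → R4 = 47
  MOV R1, 47  → R1 = 47
  CMP R4, R1  → computes 47 - 47 = 0
  Result is zero, so values are equal
ZF = 1

1


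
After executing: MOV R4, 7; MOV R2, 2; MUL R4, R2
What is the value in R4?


Register state trace:
  MOV R4, 7  → R4 = 7
  MOV R2, 2  → R2 = 2
  MUL R4, R2  → R4 = 7 * 2 = 14
Final: R4 = 14

14


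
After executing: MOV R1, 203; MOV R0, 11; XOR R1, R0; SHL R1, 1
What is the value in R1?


Register state trace:
  MOV R1, 203  → R1 = 203 (0b11001011)
  MOV R0, 11  → R0 = 11 (0b00001011)
  XOR R1, R0  → R1 = 203 XOR 11 = 192 (0b11000000)
  SHL R1, 1  → R1 = 192 << 1 = 384
Final: R1 = 384

384


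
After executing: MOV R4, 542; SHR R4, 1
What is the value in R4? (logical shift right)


Register state trace:
  MOV R4, 542  → R4 = 542
  SHR R4, 1  → R4 = 542 >> 1 = 542 // 2^1 = 271
Final: R4 = 271

271


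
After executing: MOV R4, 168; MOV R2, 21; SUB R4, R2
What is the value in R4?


Register state trace:
  MOV R4, 168  → R4 = 168
  MOV R2, 21  → R2 = 21
  SUB R4, R2  → R4 = 168 - 21 = 147
Final: R4 = 147

147


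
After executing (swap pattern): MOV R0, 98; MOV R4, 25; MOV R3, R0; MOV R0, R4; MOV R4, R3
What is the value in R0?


Register state trace (swap pattern):
  MOV R0, 98  → R0 = 98
  MOV R4, 25  → R4 = 25
  MOV R3, R0  → R3 = 98  (save R0)
  MOV R0, R4  → R0 = 25  (R0 gets R4's value)
  MOV R4, R3  → R4 = 98  (R4 gets saved value)
Final: R0 = 25

25


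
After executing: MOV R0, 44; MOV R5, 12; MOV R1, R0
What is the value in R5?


Register state trace:
  MOV R0, 44  → R0 = 44
  MOV R5, 12  → R5 = 12
  MOV R1, R0  → R1 = 44
Final: R5 = 12

12


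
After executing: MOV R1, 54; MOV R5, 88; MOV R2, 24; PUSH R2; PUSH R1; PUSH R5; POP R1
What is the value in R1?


Stack trace (top is rightmost):
  MOV R1, 54  → R1 = 54
  MOV R5, 88  → R5 = 88
  MOV R2, 24  → R2 = 24
  PUSH R2  → stack: [24]
  PUSH R1  → stack: [24, 54]
  PUSH R5  → stack: [24, 54, 88]
  POP R1  → R1 = 88, stack: [24, 54]
Final: R1 = 88

88


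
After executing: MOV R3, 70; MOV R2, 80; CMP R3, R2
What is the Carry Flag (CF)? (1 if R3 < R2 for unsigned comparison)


Register state trace:
  MOV R3, 70  → R3 = 70
  MOV R2, 80  → R2 = 80
  CMP R3, R2  → unsigned 70 - 80: borrow occurs
  70 < 80, so CF = 1
CF = 1

1


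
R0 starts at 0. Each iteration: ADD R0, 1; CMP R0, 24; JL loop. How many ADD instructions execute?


Loop trace (R0 starts at 0, target 24, step 1):
  ADD #1: R0 = 0 + 1 = 1  → 1 < 24, loop
  ADD #2: R0 = 1 + 1 = 2  → 2 < 24, loop
  ADD #3: R0 = 2 + 1 = 3  → 3 < 24, loop
  ADD #4: R0 = 3 + 1 = 4  → 4 < 24, loop
  ADD #5: R0 = 4 + 1 = 5  → 5 < 24, loop
  ADD #6: R0 = 5 + 1 = 6  → 6 < 24, loop
  ADD #7: R0 = 6 + 1 = 7  → 7 < 24, loop
  ADD #8: R0 = 7 + 1 = 8  → 8 < 24, loop
  ADD #9: R0 = 8 + 1 = 9  → 9 < 24, loop
  ADD #10: R0 = 9 + 1 = 10  → 10 < 24, loop
  ADD #11: R0 = 10 + 1 = 11  → 11 < 24, loop
  ADD #12: R0 = 11 + 1 = 12  → 12 < 24, loop
  ADD #13: R0 = 12 + 1 = 13  → 13 < 24, loop
  ADD #14: R0 = 13 + 1 = 14  → 14 < 24, loop
  ADD #15: R0 = 14 + 1 = 15  → 15 < 24, loop
  ADD #16: R0 = 15 + 1 = 16  → 16 < 24, loop
  ADD #17: R0 = 16 + 1 = 17  → 17 < 24, loop
  ADD #18: R0 = 17 + 1 = 18  → 18 < 24, loop
  ADD #19: R0 = 18 + 1 = 19  → 19 < 24, loop
  ADD #20: R0 = 19 + 1 = 20  → 20 < 24, loop
  ADD #21: R0 = 20 + 1 = 21  → 21 < 24, loop
  ADD #22: R0 = 21 + 1 = 22  → 22 < 24, loop
  ADD #23: R0 = 22 + 1 = 23  → 23 < 24, loop
  ADD #24: R0 = 23 + 1 = 24  → 24 >= 24, exit
Total ADD instructions: 24

24


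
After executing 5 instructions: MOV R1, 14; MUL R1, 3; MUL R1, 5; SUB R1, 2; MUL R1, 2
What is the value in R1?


Register state trace:
  MOV R1, 14  → R1 = 14
  MUL R1, 3  → R1 = 14 * 3 = 42
  MUL R1, 5  → R1 = 42 * 5 = 210
  SUB R1, 2  → R1 = 210 - 2 = 208
  MUL R1, 2  → R1 = 208 * 2 = 416
Final: R1 = 416

416


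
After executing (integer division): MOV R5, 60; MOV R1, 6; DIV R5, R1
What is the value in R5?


Register state trace:
  MOV R5, 60  → R5 = 60
  MOV R1, 6  → R1 = 6
  DIV R5, R1  → R5 = 60 // 6 = 10
Final: R5 = 10

10


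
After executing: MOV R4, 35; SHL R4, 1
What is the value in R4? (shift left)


Register state trace:
  MOV R4, 35  → R4 = 35
  SHL R4, 1  → R4 = 35 << 1 = 35 * 2^1 = 70
Final: R4 = 70

70


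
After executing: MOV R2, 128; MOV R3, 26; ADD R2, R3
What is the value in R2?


Register state trace:
  MOV R2, 128  → R2 = 128
  MOV R3, 26  → R3 = 26
  ADD R2, R3  → R2 = 128 + 26 = 154
Final: R2 = 154

154


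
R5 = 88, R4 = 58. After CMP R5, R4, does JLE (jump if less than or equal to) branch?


Trace:
  R5 = 88, R4 = 58
  CMP R5, R4  → compares 88 vs 58
  JLE checks: is 88 less than or equal to 58?
  88 > 58, so condition is false
Branch taken: No

No


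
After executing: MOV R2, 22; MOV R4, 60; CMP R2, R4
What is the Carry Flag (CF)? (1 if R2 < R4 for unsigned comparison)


Register state trace:
  MOV R2, 22  → R2 = 22
  MOV R4, 60  → R4 = 60
  CMP R2, R4  → unsigned 22 - 60: borrow occurs
  22 < 60, so CF = 1
CF = 1

1


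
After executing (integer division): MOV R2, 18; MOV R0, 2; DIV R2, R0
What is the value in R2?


Register state trace:
  MOV R2, 18  → R2 = 18
  MOV R0, 2  → R0 = 2
  DIV R2, R0  → R2 = 18 // 2 = 9
Final: R2 = 9

9


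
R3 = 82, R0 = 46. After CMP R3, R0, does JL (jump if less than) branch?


Trace:
  R3 = 82, R0 = 46
  CMP R3, R0  → compares 82 vs 46
  JL checks: is 82 less than 46?
  82 > 46, so condition is false
Branch taken: No

No


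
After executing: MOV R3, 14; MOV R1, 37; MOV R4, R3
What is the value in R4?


Register state trace:
  MOV R3, 14  → R3 = 14
  MOV R1, 37  → R1 = 37
  MOV R4, R3  → R4 = 14
Final: R4 = 14

14


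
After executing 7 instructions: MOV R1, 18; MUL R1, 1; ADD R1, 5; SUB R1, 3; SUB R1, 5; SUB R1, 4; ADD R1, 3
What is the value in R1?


Register state trace:
  MOV R1, 18  → R1 = 18
  MUL R1, 1  → R1 = 18 * 1 = 18
  ADD R1, 5  → R1 = 18 + 5 = 23
  SUB R1, 3  → R1 = 23 - 3 = 20
  SUB R1, 5  → R1 = 20 - 5 = 15
  SUB R1, 4  → R1 = 15 - 4 = 11
  ADD R1, 3  → R1 = 11 + 3 = 14
Final: R1 = 14

14


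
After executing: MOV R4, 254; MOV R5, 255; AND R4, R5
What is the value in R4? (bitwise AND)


Register state trace:
  MOV R4, 254  → R4 = 254 (0b11111110)
  MOV R5, 255  → R5 = 255 (0b11111111)
  AND R4, R5  → R4 = 254 AND 255 = 254 (0b11111110)
Final: R4 = 254

254


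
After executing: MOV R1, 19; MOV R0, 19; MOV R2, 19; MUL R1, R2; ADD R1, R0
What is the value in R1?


Register state trace:
  MOV R1, 19  → R1 = 19
  MOV R0, 19  → R0 = 19
  MOV R2, 19  → R2 = 19
  MUL R1, R2  → R1 = 19 * 19 = 361
  ADD R1, R0  → R1 = 361 + 19 = 380
Final: R1 = 380

380


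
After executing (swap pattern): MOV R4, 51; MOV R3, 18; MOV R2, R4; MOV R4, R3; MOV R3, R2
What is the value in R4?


Register state trace (swap pattern):
  MOV R4, 51  → R4 = 51
  MOV R3, 18  → R3 = 18
  MOV R2, R4  → R2 = 51  (save R4)
  MOV R4, R3  → R4 = 18  (R4 gets R3's value)
  MOV R3, R2  → R3 = 51  (R3 gets saved value)
Final: R4 = 18

18


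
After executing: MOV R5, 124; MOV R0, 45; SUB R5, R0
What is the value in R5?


Register state trace:
  MOV R5, 124  → R5 = 124
  MOV R0, 45  → R0 = 45
  SUB R5, R0  → R5 = 124 - 45 = 79
Final: R5 = 79

79


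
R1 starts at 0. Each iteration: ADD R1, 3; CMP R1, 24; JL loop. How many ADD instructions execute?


Loop trace (R1 starts at 0, target 24, step 3):
  ADD #1: R1 = 0 + 3 = 3  → 3 < 24, loop
  ADD #2: R1 = 3 + 3 = 6  → 6 < 24, loop
  ADD #3: R1 = 6 + 3 = 9  → 9 < 24, loop
  ADD #4: R1 = 9 + 3 = 12  → 12 < 24, loop
  ADD #5: R1 = 12 + 3 = 15  → 15 < 24, loop
  ADD #6: R1 = 15 + 3 = 18  → 18 < 24, loop
  ADD #7: R1 = 18 + 3 = 21  → 21 < 24, loop
  ADD #8: R1 = 21 + 3 = 24  → 24 >= 24, exit
Total ADD instructions: 8

8


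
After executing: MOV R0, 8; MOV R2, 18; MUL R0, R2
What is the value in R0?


Register state trace:
  MOV R0, 8  → R0 = 8
  MOV R2, 18  → R2 = 18
  MUL R0, R2  → R0 = 8 * 18 = 144
Final: R0 = 144

144


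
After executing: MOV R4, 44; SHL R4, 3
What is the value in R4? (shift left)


Register state trace:
  MOV R4, 44  → R4 = 44
  SHL R4, 3  → R4 = 44 << 3 = 44 * 2^3 = 352
Final: R4 = 352

352


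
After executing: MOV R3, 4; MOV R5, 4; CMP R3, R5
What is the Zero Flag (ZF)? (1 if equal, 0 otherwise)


Register state trace:
  MOV R3, 4  → R3 = 4
  MOV R5, 4  → R5 = 4
  CMP R3, R5  → computes 4 - 4 = 0
  Result is zero, so values are equal
ZF = 1

1


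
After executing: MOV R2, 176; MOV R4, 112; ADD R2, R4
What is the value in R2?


Register state trace:
  MOV R2, 176  → R2 = 176
  MOV R4, 112  → R4 = 112
  ADD R2, R4  → R2 = 176 + 112 = 288
Final: R2 = 288

288


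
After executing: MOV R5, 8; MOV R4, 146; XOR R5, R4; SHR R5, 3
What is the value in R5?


Register state trace:
  MOV R5, 8  → R5 = 8 (0b00001000)
  MOV R4, 146  → R4 = 146 (0b10010010)
  XOR R5, R4  → R5 = 8 XOR 146 = 154 (0b10011010)
  SHR R5, 3  → R5 = 154 >> 3 = 19
Final: R5 = 19

19


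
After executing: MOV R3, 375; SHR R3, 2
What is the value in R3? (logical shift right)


Register state trace:
  MOV R3, 375  → R3 = 375
  SHR R3, 2  → R3 = 375 >> 2 = 375 // 2^2 = 93
Final: R3 = 93

93


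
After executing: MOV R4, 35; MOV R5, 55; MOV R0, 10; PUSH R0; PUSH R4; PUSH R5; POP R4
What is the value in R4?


Stack trace (top is rightmost):
  MOV R4, 35  → R4 = 35
  MOV R5, 55  → R5 = 55
  MOV R0, 10  → R0 = 10
  PUSH R0  → stack: [10]
  PUSH R4  → stack: [10, 35]
  PUSH R5  → stack: [10, 35, 55]
  POP R4  → R4 = 55, stack: [10, 35]
Final: R4 = 55

55


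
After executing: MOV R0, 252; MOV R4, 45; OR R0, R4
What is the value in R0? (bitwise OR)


Register state trace:
  MOV R0, 252  → R0 = 252 (0b11111100)
  MOV R4, 45  → R4 = 45 (0b00101101)
  OR R0, R4   → R0 = 252 OR 45 = 253 (0b11111101)
Final: R0 = 253

253


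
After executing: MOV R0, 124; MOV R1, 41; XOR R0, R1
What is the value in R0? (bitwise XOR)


Register state trace:
  MOV R0, 124  → R0 = 124 (0b01111100)
  MOV R1, 41  → R1 = 41 (0b00101001)
  XOR R0, R1  → R0 = 124 XOR 41 = 85 (0b01010101)
Final: R0 = 85

85


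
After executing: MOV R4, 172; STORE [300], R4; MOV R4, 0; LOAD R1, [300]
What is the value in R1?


Register and memory trace:
  MOV R4, 172  → R4 = 172
  STORE [300], R4  → mem[300] = 172
  MOV R4, 0  → R4 = 0
  LOAD R1, [300]  → R1 = mem[300] = 172
Final: R1 = 172

172


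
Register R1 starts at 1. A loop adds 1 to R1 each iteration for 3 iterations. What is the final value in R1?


Starting value: R1 = 1
  Iter 1: R1 = 1 + 1 = 2
  Iter 2: R1 = 2 + 1 = 3
  Iter 3: R1 = 3 + 1 = 4
Final: R1 = 4

4


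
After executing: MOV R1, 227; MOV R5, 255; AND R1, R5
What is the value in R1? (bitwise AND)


Register state trace:
  MOV R1, 227  → R1 = 227 (0b11100011)
  MOV R5, 255  → R5 = 255 (0b11111111)
  AND R1, R5  → R1 = 227 AND 255 = 227 (0b11100011)
Final: R1 = 227

227


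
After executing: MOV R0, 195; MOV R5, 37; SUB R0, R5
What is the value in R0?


Register state trace:
  MOV R0, 195  → R0 = 195
  MOV R5, 37  → R5 = 37
  SUB R0, R5  → R0 = 195 - 37 = 158
Final: R0 = 158

158


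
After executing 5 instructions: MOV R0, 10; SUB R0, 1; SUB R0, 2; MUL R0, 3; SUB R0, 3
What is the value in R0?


Register state trace:
  MOV R0, 10  → R0 = 10
  SUB R0, 1  → R0 = 10 - 1 = 9
  SUB R0, 2  → R0 = 9 - 2 = 7
  MUL R0, 3  → R0 = 7 * 3 = 21
  SUB R0, 3  → R0 = 21 - 3 = 18
Final: R0 = 18

18


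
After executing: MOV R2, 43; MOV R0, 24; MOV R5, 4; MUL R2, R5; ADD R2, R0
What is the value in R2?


Register state trace:
  MOV R2, 43  → R2 = 43
  MOV R0, 24  → R0 = 24
  MOV R5, 4  → R5 = 4
  MUL R2, R5  → R2 = 43 * 4 = 172
  ADD R2, R0  → R2 = 172 + 24 = 196
Final: R2 = 196

196


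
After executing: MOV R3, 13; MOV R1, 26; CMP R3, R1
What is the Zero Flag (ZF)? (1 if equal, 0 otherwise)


Register state trace:
  MOV R3, 13  → R3 = 13
  MOV R1, 26  → R1 = 26
  CMP R3, R1  → computes 13 - 26 = -13
  Result is nonzero, so values are not equal
ZF = 0

0


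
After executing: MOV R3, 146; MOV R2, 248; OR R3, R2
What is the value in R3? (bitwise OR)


Register state trace:
  MOV R3, 146  → R3 = 146 (0b10010010)
  MOV R2, 248  → R2 = 248 (0b11111000)
  OR R3, R2   → R3 = 146 OR 248 = 250 (0b11111010)
Final: R3 = 250

250


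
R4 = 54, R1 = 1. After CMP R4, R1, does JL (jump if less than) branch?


Trace:
  R4 = 54, R1 = 1
  CMP R4, R1  → compares 54 vs 1
  JL checks: is 54 less than 1?
  54 > 1, so condition is false
Branch taken: No

No


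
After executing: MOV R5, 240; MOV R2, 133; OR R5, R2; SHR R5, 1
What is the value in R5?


Register state trace:
  MOV R5, 240  → R5 = 240 (0b11110000)
  MOV R2, 133  → R2 = 133 (0b10000101)
  OR R5, R2  → R5 = 240 OR 133 = 245 (0b11110101)
  SHR R5, 1  → R5 = 245 >> 1 = 122
Final: R5 = 122

122


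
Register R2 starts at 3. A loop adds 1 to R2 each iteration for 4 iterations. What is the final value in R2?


Starting value: R2 = 3
  Iter 1: R2 = 3 + 1 = 4
  Iter 2: R2 = 4 + 1 = 5
  Iter 3: R2 = 5 + 1 = 6
  Iter 4: R2 = 6 + 1 = 7
Final: R2 = 7

7


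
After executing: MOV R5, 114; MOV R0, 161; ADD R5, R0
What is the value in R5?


Register state trace:
  MOV R5, 114  → R5 = 114
  MOV R0, 161  → R0 = 161
  ADD R5, R0  → R5 = 114 + 161 = 275
Final: R5 = 275

275


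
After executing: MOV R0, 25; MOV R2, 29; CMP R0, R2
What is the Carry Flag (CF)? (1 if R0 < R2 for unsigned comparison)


Register state trace:
  MOV R0, 25  → R0 = 25
  MOV R2, 29  → R2 = 29
  CMP R0, R2  → unsigned 25 - 29: borrow occurs
  25 < 29, so CF = 1
CF = 1

1
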